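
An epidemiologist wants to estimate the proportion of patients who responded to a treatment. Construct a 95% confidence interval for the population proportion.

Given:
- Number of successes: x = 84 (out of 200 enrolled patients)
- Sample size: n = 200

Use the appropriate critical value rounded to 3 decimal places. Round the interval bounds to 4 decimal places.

Sample proportion: p̂ = 84/200 = 0.420000

Check conditions for normal approximation:
  np̂ = 84 ≥ 10 ✓
  n(1-p̂) = 116 ≥ 10 ✓

The sample is large enough, so use a z-interval (normal approximation) for the proportion.

For 95% confidence, z* = 1.96 (from standard normal table)

Standard error: SE = √(p̂(1-p̂)/n) = √(0.420000×0.580000/200) = 0.03489986

Margin of error: E = z* × SE = 1.96 × 0.03489986 = 0.068404

Z-interval: p̂ ± E = 0.420000 ± 0.068404 = (0.351596, 0.488404)

Rounded to 4 decimal places:

(0.3516, 0.4884)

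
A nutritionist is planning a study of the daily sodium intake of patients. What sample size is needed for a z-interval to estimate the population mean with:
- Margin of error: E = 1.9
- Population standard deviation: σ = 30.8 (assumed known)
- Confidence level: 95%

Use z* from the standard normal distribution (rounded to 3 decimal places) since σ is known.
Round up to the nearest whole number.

Using z* since population σ is known (z-interval formula).

For 95% confidence, z* = 1.96 (from standard normal table)

Sample size formula for z-interval: n = (z*σ/E)²

n = (1.96 × 30.8 / 1.9)²
  = (31.772632)²
  = 1009.5001

Round up to the nearest whole number: n = 1010

1010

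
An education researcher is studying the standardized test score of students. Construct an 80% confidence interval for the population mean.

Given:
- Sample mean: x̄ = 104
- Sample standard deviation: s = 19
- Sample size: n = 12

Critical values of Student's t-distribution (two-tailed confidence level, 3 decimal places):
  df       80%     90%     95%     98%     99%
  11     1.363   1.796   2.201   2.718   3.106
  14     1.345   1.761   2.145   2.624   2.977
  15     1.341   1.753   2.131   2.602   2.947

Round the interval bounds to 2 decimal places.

The population standard deviation σ is unknown (only the sample standard deviation s is given), so use a t-interval with df = n - 1 = 12 - 1 = 11.

For 80% confidence with df = 11, t* = 1.363 (from t-table)

Standard error: SE = s/√n = 19/√12 = 5.484828

Margin of error: E = t* × SE = 1.363 × 5.484828 = 7.4758

T-interval: x̄ ± E = 104 ± 7.4758 = (96.5242, 111.4758)

Rounded to 2 decimal places:

(96.52, 111.48)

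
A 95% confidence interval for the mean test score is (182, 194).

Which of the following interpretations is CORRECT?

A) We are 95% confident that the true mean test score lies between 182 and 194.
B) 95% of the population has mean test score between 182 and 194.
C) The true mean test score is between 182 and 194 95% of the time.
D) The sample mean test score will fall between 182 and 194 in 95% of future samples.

A confidence interval represents our confidence in the procedure, not a probability statement about the parameter.

Key concept: If we repeated this sampling process many times and computed a 95% CI each time, about 95% of those intervals would contain the true population parameter.

For this specific interval (182, 194):
- Midpoint (point estimate): 188
- Margin of error: 6

The correct interpretation is the one stating confidence that the true parameter lies in the interval — option A.

A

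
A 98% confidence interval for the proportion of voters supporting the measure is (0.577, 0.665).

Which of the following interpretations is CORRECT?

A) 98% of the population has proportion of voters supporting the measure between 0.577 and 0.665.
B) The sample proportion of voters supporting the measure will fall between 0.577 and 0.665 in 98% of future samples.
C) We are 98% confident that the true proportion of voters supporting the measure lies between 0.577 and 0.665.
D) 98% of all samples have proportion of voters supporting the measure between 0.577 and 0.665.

A confidence interval represents our confidence in the procedure, not a probability statement about the parameter.

Key concept: If we repeated this sampling process many times and computed a 98% CI each time, about 98% of those intervals would contain the true population parameter.

For this specific interval (0.577, 0.665):
- Midpoint (point estimate): 0.621
- Margin of error: 0.044

The correct interpretation is the one stating confidence that the true parameter lies in the interval — option C.

C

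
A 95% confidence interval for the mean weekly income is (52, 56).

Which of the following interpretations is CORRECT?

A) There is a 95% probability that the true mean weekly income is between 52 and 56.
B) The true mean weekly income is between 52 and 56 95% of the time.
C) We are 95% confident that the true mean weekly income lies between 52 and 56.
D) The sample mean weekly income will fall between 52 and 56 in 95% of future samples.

A confidence interval represents our confidence in the procedure, not a probability statement about the parameter.

Key concept: If we repeated this sampling process many times and computed a 95% CI each time, about 95% of those intervals would contain the true population parameter.

For this specific interval (52, 56):
- Midpoint (point estimate): 54
- Margin of error: 2

The correct interpretation is the one stating confidence that the true parameter lies in the interval — option C.

C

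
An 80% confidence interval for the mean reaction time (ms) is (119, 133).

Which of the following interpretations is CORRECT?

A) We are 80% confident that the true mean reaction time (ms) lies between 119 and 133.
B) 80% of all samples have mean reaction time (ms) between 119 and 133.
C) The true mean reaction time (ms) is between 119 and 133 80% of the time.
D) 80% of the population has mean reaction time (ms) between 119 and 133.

A confidence interval represents our confidence in the procedure, not a probability statement about the parameter.

Key concept: If we repeated this sampling process many times and computed an 80% CI each time, about 80% of those intervals would contain the true population parameter.

For this specific interval (119, 133):
- Midpoint (point estimate): 126
- Margin of error: 7

The correct interpretation is the one stating confidence that the true parameter lies in the interval — option A.

A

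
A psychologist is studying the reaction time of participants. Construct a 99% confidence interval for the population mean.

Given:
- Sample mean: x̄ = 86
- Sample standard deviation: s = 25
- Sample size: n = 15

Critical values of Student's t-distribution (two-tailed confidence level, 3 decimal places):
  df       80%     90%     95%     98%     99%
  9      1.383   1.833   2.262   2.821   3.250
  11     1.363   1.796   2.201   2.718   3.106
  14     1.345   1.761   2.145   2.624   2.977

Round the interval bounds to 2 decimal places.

The population standard deviation σ is unknown (only the sample standard deviation s is given), so use a t-interval with df = n - 1 = 15 - 1 = 14.

For 99% confidence with df = 14, t* = 2.977 (from t-table)

Standard error: SE = s/√n = 25/√15 = 6.454972

Margin of error: E = t* × SE = 2.977 × 6.454972 = 19.2165

T-interval: x̄ ± E = 86 ± 19.2165 = (66.7835, 105.2165)

Rounded to 2 decimal places:

(66.78, 105.22)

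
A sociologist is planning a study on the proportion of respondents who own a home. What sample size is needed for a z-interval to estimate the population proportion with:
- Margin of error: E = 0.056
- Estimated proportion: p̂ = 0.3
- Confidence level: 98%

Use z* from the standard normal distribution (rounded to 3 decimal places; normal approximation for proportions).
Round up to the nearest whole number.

Using z* for proportion z-interval (normal approximation).

For 98% confidence, z* = 2.326 (from standard normal table)

Sample size formula for proportion z-interval: n = z*²p̂(1-p̂)/E²

n = 2.326² × 0.3 × 0.7 / 0.056²
  = 5.410276 × 0.21 / 0.003136
  = 362.2953

Round up to the nearest whole number: n = 363

363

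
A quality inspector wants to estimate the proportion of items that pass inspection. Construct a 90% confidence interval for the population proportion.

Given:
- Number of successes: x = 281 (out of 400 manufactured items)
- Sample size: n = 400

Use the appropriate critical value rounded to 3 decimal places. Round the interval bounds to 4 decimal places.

Sample proportion: p̂ = 281/400 = 0.702500

Check conditions for normal approximation:
  np̂ = 281 ≥ 10 ✓
  n(1-p̂) = 119 ≥ 10 ✓

The sample is large enough, so use a z-interval (normal approximation) for the proportion.

For 90% confidence, z* = 1.645 (from standard normal table)

Standard error: SE = √(p̂(1-p̂)/n) = √(0.702500×0.297500/400) = 0.02285792

Margin of error: E = z* × SE = 1.645 × 0.02285792 = 0.037601

Z-interval: p̂ ± E = 0.702500 ± 0.037601 = (0.664899, 0.740101)

Rounded to 4 decimal places:

(0.6649, 0.7401)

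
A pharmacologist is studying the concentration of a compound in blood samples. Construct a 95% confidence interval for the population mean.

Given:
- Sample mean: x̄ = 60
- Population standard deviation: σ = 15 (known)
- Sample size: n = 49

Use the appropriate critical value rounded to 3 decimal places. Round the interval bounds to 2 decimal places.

The population standard deviation σ is known, so use a z-interval (standard normal critical value).

For 95% confidence, z* = 1.96 (from standard normal table)

Standard error: SE = σ/√n = 15/√49 = 2.142857

Margin of error: E = z* × SE = 1.96 × 2.142857 = 4.2000

Z-interval: x̄ ± E = 60 ± 4.2000 = (55.8000, 64.2000)

Rounded to 2 decimal places:

(55.80, 64.20)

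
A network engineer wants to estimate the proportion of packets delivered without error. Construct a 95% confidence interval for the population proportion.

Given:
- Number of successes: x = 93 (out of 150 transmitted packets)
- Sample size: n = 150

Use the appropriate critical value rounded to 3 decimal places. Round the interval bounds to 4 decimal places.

Sample proportion: p̂ = 93/150 = 0.620000

Check conditions for normal approximation:
  np̂ = 93 ≥ 10 ✓
  n(1-p̂) = 57 ≥ 10 ✓

The sample is large enough, so use a z-interval (normal approximation) for the proportion.

For 95% confidence, z* = 1.96 (from standard normal table)

Standard error: SE = √(p̂(1-p̂)/n) = √(0.620000×0.380000/150) = 0.03963164

Margin of error: E = z* × SE = 1.96 × 0.03963164 = 0.077678

Z-interval: p̂ ± E = 0.620000 ± 0.077678 = (0.542322, 0.697678)

Rounded to 4 decimal places:

(0.5423, 0.6977)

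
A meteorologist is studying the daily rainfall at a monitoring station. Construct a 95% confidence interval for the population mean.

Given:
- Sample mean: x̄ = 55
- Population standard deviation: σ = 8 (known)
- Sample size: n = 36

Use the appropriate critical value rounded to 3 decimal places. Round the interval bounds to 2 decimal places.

The population standard deviation σ is known, so use a z-interval (standard normal critical value).

For 95% confidence, z* = 1.96 (from standard normal table)

Standard error: SE = σ/√n = 8/√36 = 1.333333

Margin of error: E = z* × SE = 1.96 × 1.333333 = 2.6133

Z-interval: x̄ ± E = 55 ± 2.6133 = (52.3867, 57.6133)

Rounded to 2 decimal places:

(52.39, 57.61)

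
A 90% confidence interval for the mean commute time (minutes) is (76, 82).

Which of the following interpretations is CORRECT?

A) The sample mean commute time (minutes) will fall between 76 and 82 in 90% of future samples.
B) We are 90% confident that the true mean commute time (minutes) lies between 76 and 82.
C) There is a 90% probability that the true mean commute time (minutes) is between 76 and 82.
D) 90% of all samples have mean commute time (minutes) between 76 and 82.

A confidence interval represents our confidence in the procedure, not a probability statement about the parameter.

Key concept: If we repeated this sampling process many times and computed a 90% CI each time, about 90% of those intervals would contain the true population parameter.

For this specific interval (76, 82):
- Midpoint (point estimate): 79
- Margin of error: 3

The correct interpretation is the one stating confidence that the true parameter lies in the interval — option B.

B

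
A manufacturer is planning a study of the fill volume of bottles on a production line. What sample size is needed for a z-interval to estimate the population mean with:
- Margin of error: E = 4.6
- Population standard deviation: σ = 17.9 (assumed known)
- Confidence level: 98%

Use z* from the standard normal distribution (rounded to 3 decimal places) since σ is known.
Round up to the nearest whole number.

Using z* since population σ is known (z-interval formula).

For 98% confidence, z* = 2.326 (from standard normal table)

Sample size formula for z-interval: n = (z*σ/E)²

n = (2.326 × 17.9 / 4.6)²
  = (9.051174)²
  = 81.9237

Round up to the nearest whole number: n = 82

82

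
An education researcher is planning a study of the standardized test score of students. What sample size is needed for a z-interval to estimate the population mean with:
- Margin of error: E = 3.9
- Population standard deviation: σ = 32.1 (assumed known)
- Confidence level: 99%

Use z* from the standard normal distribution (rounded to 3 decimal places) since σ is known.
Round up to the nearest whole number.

Using z* since population σ is known (z-interval formula).

For 99% confidence, z* = 2.576 (from standard normal table)

Sample size formula for z-interval: n = (z*σ/E)²

n = (2.576 × 32.1 / 3.9)²
  = (21.202462)²
  = 449.5444

Round up to the nearest whole number: n = 450

450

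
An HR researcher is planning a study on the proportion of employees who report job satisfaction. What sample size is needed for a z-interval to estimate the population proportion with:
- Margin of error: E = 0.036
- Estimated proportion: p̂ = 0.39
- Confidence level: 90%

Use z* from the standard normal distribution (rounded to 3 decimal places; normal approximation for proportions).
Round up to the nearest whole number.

Using z* for proportion z-interval (normal approximation).

For 90% confidence, z* = 1.645 (from standard normal table)

Sample size formula for proportion z-interval: n = z*²p̂(1-p̂)/E²

n = 1.645² × 0.39 × 0.61 / 0.036²
  = 2.706025 × 0.2379 / 0.001296
  = 496.7310

Round up to the nearest whole number: n = 497

497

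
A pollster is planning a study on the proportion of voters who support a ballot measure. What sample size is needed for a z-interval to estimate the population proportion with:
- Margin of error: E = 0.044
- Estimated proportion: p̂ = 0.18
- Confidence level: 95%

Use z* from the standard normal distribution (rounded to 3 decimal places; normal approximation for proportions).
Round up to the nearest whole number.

Using z* for proportion z-interval (normal approximation).

For 95% confidence, z* = 1.96 (from standard normal table)

Sample size formula for proportion z-interval: n = z*²p̂(1-p̂)/E²

n = 1.96² × 0.18 × 0.82 / 0.044²
  = 3.8416 × 0.1476 / 0.001936
  = 292.8823

Round up to the nearest whole number: n = 293

293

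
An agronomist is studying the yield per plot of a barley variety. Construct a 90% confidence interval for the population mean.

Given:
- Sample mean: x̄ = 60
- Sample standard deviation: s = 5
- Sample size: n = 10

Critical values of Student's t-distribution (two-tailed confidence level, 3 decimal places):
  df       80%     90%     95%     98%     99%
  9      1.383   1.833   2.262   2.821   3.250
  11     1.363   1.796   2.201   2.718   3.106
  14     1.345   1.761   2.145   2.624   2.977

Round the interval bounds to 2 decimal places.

The population standard deviation σ is unknown (only the sample standard deviation s is given), so use a t-interval with df = n - 1 = 10 - 1 = 9.

For 90% confidence with df = 9, t* = 1.833 (from t-table)

Standard error: SE = s/√n = 5/√10 = 1.581139

Margin of error: E = t* × SE = 1.833 × 1.581139 = 2.8982

T-interval: x̄ ± E = 60 ± 2.8982 = (57.1018, 62.8982)

Rounded to 2 decimal places:

(57.10, 62.90)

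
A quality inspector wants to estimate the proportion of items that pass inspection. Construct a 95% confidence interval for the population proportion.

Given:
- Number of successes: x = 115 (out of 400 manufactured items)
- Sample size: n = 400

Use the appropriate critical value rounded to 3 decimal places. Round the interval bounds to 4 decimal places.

Sample proportion: p̂ = 115/400 = 0.287500

Check conditions for normal approximation:
  np̂ = 115 ≥ 10 ✓
  n(1-p̂) = 285 ≥ 10 ✓

The sample is large enough, so use a z-interval (normal approximation) for the proportion.

For 95% confidence, z* = 1.96 (from standard normal table)

Standard error: SE = √(p̂(1-p̂)/n) = √(0.287500×0.712500/400) = 0.02262983

Margin of error: E = z* × SE = 1.96 × 0.02262983 = 0.044354

Z-interval: p̂ ± E = 0.287500 ± 0.044354 = (0.243146, 0.331854)

Rounded to 4 decimal places:

(0.2431, 0.3319)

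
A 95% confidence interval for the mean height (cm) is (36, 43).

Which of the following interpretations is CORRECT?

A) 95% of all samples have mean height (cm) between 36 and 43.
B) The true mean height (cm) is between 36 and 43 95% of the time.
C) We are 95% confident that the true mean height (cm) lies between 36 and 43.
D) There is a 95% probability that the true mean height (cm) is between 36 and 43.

A confidence interval represents our confidence in the procedure, not a probability statement about the parameter.

Key concept: If we repeated this sampling process many times and computed a 95% CI each time, about 95% of those intervals would contain the true population parameter.

For this specific interval (36, 43):
- Midpoint (point estimate): 39.5
- Margin of error: 3.5

The correct interpretation is the one stating confidence that the true parameter lies in the interval — option C.

C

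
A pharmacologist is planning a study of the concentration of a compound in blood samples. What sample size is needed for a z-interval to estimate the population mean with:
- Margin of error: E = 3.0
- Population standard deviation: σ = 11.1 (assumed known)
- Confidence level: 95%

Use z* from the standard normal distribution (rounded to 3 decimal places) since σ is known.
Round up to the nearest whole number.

Using z* since population σ is known (z-interval formula).

For 95% confidence, z* = 1.96 (from standard normal table)

Sample size formula for z-interval: n = (z*σ/E)²

n = (1.96 × 11.1 / 3.0)²
  = (7.252000)²
  = 52.5915

Round up to the nearest whole number: n = 53

53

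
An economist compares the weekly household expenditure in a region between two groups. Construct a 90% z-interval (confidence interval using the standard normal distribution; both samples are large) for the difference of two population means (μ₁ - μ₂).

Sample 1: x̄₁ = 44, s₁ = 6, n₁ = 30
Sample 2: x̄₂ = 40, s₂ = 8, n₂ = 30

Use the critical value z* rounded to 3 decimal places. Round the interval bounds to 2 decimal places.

Both samples are large (n₁ = 30 ≥ 30, n₂ = 30 ≥ 30), so a z-interval for the difference of means applies.

Point estimate: x̄₁ - x̄₂ = 44 - 40 = 4

Standard error: SE = √(s₁²/n₁ + s₂²/n₂)
= √(6²/30 + 8²/30)
= √(1.200000 + 2.133333)
= 1.825742

For 90% confidence, z* = 1.645 (from standard normal table)
Margin of error: E = z* × SE = 1.645 × 1.825742 = 3.0033

Z-interval: (x̄₁ - x̄₂) ± E = 4 ± 3.0033 = (0.9967, 7.0033)

Rounded to 2 decimal places:

(1.00, 7.00)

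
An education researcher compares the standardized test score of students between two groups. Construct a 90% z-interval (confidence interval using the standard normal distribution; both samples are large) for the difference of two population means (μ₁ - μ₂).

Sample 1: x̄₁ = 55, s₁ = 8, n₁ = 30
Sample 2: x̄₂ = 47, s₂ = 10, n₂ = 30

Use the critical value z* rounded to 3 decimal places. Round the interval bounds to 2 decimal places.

Both samples are large (n₁ = 30 ≥ 30, n₂ = 30 ≥ 30), so a z-interval for the difference of means applies.

Point estimate: x̄₁ - x̄₂ = 55 - 47 = 8

Standard error: SE = √(s₁²/n₁ + s₂²/n₂)
= √(8²/30 + 10²/30)
= √(2.133333 + 3.333333)
= 2.338090

For 90% confidence, z* = 1.645 (from standard normal table)
Margin of error: E = z* × SE = 1.645 × 2.338090 = 3.8462

Z-interval: (x̄₁ - x̄₂) ± E = 8 ± 3.8462 = (4.1538, 11.8462)

Rounded to 2 decimal places:

(4.15, 11.85)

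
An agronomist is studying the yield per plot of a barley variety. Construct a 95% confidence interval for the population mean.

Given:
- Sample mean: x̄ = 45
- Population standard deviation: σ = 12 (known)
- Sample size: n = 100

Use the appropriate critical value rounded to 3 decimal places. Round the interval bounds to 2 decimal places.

The population standard deviation σ is known, so use a z-interval (standard normal critical value).

For 95% confidence, z* = 1.96 (from standard normal table)

Standard error: SE = σ/√n = 12/√100 = 1.200000

Margin of error: E = z* × SE = 1.96 × 1.200000 = 2.3520

Z-interval: x̄ ± E = 45 ± 2.3520 = (42.6480, 47.3520)

Rounded to 2 decimal places:

(42.65, 47.35)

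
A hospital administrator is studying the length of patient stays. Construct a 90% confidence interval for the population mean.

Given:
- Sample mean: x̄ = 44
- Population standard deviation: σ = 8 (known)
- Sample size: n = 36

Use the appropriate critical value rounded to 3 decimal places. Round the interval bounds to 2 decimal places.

The population standard deviation σ is known, so use a z-interval (standard normal critical value).

For 90% confidence, z* = 1.645 (from standard normal table)

Standard error: SE = σ/√n = 8/√36 = 1.333333

Margin of error: E = z* × SE = 1.645 × 1.333333 = 2.1933

Z-interval: x̄ ± E = 44 ± 2.1933 = (41.8067, 46.1933)

Rounded to 2 decimal places:

(41.81, 46.19)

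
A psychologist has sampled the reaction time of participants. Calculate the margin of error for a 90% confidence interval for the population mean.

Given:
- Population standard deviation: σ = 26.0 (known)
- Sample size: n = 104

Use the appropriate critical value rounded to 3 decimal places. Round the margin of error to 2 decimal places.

The population standard deviation σ is known, so use the z-interval margin of error formula.

For 90% confidence, z* = 1.645 (from standard normal table)

Margin of error formula for z-interval: E = z* × σ/√n

E = 1.645 × 26.0/√104
  = 1.645 × 2.549510
  = 4.1939

Rounded to 2 decimal places:

4.19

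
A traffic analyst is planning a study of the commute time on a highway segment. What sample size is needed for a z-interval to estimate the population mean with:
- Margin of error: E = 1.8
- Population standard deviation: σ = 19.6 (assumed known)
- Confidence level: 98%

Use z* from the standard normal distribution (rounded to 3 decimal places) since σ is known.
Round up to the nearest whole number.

Using z* since population σ is known (z-interval formula).

For 98% confidence, z* = 2.326 (from standard normal table)

Sample size formula for z-interval: n = (z*σ/E)²

n = (2.326 × 19.6 / 1.8)²
  = (25.327556)²
  = 641.4851

Round up to the nearest whole number: n = 642

642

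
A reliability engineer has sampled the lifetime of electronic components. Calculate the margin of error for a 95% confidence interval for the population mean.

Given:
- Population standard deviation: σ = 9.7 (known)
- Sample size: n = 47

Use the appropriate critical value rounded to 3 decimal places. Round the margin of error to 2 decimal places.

The population standard deviation σ is known, so use the z-interval margin of error formula.

For 95% confidence, z* = 1.96 (from standard normal table)

Margin of error formula for z-interval: E = z* × σ/√n

E = 1.96 × 9.7/√47
  = 1.96 × 1.414890
  = 2.7732

Rounded to 2 decimal places:

2.77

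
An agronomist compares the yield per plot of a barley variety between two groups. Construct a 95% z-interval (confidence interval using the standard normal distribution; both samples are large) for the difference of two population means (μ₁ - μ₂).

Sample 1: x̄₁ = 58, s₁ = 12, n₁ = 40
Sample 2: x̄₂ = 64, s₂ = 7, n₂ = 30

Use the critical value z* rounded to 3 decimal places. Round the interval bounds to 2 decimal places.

Both samples are large (n₁ = 40 ≥ 30, n₂ = 30 ≥ 30), so a z-interval for the difference of means applies.

Point estimate: x̄₁ - x̄₂ = 58 - 64 = -6

Standard error: SE = √(s₁²/n₁ + s₂²/n₂)
= √(12²/40 + 7²/30)
= √(3.600000 + 1.633333)
= 2.287648

For 95% confidence, z* = 1.96 (from standard normal table)
Margin of error: E = z* × SE = 1.96 × 2.287648 = 4.4838

Z-interval: (x̄₁ - x̄₂) ± E = -6 ± 4.4838 = (-10.4838, -1.5162)

Rounded to 2 decimal places:

(-10.48, -1.52)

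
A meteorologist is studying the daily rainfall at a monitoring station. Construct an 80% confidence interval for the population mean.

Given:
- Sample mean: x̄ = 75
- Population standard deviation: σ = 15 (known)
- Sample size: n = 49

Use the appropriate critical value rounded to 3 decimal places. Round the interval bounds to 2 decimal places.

The population standard deviation σ is known, so use a z-interval (standard normal critical value).

For 80% confidence, z* = 1.282 (from standard normal table)

Standard error: SE = σ/√n = 15/√49 = 2.142857

Margin of error: E = z* × SE = 1.282 × 2.142857 = 2.7471

Z-interval: x̄ ± E = 75 ± 2.7471 = (72.2529, 77.7471)

Rounded to 2 decimal places:

(72.25, 77.75)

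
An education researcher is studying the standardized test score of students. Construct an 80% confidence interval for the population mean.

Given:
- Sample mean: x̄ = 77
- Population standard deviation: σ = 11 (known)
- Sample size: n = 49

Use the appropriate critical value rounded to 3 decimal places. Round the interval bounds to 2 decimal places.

The population standard deviation σ is known, so use a z-interval (standard normal critical value).

For 80% confidence, z* = 1.282 (from standard normal table)

Standard error: SE = σ/√n = 11/√49 = 1.571429

Margin of error: E = z* × SE = 1.282 × 1.571429 = 2.0146

Z-interval: x̄ ± E = 77 ± 2.0146 = (74.9854, 79.0146)

Rounded to 2 decimal places:

(74.99, 79.01)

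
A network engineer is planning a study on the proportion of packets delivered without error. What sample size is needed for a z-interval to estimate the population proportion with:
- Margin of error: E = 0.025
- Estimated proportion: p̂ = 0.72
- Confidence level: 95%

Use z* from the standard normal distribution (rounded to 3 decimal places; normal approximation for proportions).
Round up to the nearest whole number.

Using z* for proportion z-interval (normal approximation).

For 95% confidence, z* = 1.96 (from standard normal table)

Sample size formula for proportion z-interval: n = z*²p̂(1-p̂)/E²

n = 1.96² × 0.72 × 0.28 / 0.025²
  = 3.8416 × 0.2016 / 0.000625
  = 1239.1465

Round up to the nearest whole number: n = 1240

1240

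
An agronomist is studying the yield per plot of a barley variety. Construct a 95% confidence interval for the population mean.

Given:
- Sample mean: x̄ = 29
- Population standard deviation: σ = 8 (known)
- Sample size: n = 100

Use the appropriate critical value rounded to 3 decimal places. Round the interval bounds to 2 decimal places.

The population standard deviation σ is known, so use a z-interval (standard normal critical value).

For 95% confidence, z* = 1.96 (from standard normal table)

Standard error: SE = σ/√n = 8/√100 = 0.800000

Margin of error: E = z* × SE = 1.96 × 0.800000 = 1.5680

Z-interval: x̄ ± E = 29 ± 1.5680 = (27.4320, 30.5680)

Rounded to 2 decimal places:

(27.43, 30.57)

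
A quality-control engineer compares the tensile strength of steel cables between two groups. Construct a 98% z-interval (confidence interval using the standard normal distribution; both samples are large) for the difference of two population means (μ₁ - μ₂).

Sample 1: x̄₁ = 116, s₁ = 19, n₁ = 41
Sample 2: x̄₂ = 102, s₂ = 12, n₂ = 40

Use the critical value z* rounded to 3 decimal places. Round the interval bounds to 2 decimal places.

Both samples are large (n₁ = 41 ≥ 30, n₂ = 40 ≥ 30), so a z-interval for the difference of means applies.

Point estimate: x̄₁ - x̄₂ = 116 - 102 = 14

Standard error: SE = √(s₁²/n₁ + s₂²/n₂)
= √(19²/41 + 12²/40)
= √(8.804878 + 3.600000)
= 3.522056

For 98% confidence, z* = 2.326 (from standard normal table)
Margin of error: E = z* × SE = 2.326 × 3.522056 = 8.1923

Z-interval: (x̄₁ - x̄₂) ± E = 14 ± 8.1923 = (5.8077, 22.1923)

Rounded to 2 decimal places:

(5.81, 22.19)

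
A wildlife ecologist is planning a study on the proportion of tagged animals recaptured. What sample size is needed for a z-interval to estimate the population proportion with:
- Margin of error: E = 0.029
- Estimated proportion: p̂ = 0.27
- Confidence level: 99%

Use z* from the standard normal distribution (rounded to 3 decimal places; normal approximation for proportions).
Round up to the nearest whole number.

Using z* for proportion z-interval (normal approximation).

For 99% confidence, z* = 2.576 (from standard normal table)

Sample size formula for proportion z-interval: n = z*²p̂(1-p̂)/E²

n = 2.576² × 0.27 × 0.73 / 0.029²
  = 6.635776 × 0.1971 / 0.000841
  = 1555.1860

Round up to the nearest whole number: n = 1556

1556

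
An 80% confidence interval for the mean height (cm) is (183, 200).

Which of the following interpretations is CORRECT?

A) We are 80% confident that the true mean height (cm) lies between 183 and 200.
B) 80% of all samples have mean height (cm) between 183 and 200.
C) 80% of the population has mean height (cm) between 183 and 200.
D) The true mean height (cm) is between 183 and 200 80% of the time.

A confidence interval represents our confidence in the procedure, not a probability statement about the parameter.

Key concept: If we repeated this sampling process many times and computed an 80% CI each time, about 80% of those intervals would contain the true population parameter.

For this specific interval (183, 200):
- Midpoint (point estimate): 191.5
- Margin of error: 8.5

The correct interpretation is the one stating confidence that the true parameter lies in the interval — option A.

A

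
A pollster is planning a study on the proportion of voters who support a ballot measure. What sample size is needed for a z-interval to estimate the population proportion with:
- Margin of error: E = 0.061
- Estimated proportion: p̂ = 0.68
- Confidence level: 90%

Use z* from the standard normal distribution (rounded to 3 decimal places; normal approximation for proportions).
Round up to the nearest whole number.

Using z* for proportion z-interval (normal approximation).

For 90% confidence, z* = 1.645 (from standard normal table)

Sample size formula for proportion z-interval: n = z*²p̂(1-p̂)/E²

n = 1.645² × 0.68 × 0.32 / 0.061²
  = 2.706025 × 0.2176 / 0.003721
  = 158.2454

Round up to the nearest whole number: n = 159

159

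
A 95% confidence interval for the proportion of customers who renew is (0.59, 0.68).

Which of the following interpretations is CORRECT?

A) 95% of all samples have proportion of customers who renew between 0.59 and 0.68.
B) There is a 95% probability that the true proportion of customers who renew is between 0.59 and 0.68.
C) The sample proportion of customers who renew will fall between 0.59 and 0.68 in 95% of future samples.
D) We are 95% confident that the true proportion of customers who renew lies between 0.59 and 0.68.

A confidence interval represents our confidence in the procedure, not a probability statement about the parameter.

Key concept: If we repeated this sampling process many times and computed a 95% CI each time, about 95% of those intervals would contain the true population parameter.

For this specific interval (0.59, 0.68):
- Midpoint (point estimate): 0.635
- Margin of error: 0.045

The correct interpretation is the one stating confidence that the true parameter lies in the interval — option D.

D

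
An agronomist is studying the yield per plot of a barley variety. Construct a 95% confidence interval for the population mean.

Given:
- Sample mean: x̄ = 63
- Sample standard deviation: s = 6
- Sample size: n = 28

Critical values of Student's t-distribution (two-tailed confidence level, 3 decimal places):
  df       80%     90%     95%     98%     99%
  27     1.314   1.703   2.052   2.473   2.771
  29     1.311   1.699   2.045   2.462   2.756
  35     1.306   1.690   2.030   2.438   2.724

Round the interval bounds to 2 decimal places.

The population standard deviation σ is unknown (only the sample standard deviation s is given), so use a t-interval with df = n - 1 = 28 - 1 = 27.

For 95% confidence with df = 27, t* = 2.052 (from t-table)

Standard error: SE = s/√n = 6/√28 = 1.133893

Margin of error: E = t* × SE = 2.052 × 1.133893 = 2.3267

T-interval: x̄ ± E = 63 ± 2.3267 = (60.6733, 65.3267)

Rounded to 2 decimal places:

(60.67, 65.33)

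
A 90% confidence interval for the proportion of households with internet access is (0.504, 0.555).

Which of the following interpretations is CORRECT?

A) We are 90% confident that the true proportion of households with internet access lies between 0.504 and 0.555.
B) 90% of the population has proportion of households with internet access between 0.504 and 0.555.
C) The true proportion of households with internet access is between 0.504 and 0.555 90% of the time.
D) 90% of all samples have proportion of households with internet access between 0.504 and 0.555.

A confidence interval represents our confidence in the procedure, not a probability statement about the parameter.

Key concept: If we repeated this sampling process many times and computed a 90% CI each time, about 90% of those intervals would contain the true population parameter.

For this specific interval (0.504, 0.555):
- Midpoint (point estimate): 0.5295
- Margin of error: 0.0255

The correct interpretation is the one stating confidence that the true parameter lies in the interval — option A.

A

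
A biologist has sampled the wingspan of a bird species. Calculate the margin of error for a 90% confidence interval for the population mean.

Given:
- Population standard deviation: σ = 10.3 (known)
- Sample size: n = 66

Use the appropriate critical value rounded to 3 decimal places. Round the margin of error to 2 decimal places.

The population standard deviation σ is known, so use the z-interval margin of error formula.

For 90% confidence, z* = 1.645 (from standard normal table)

Margin of error formula for z-interval: E = z* × σ/√n

E = 1.645 × 10.3/√66
  = 1.645 × 1.267842
  = 2.0856

Rounded to 2 decimal places:

2.09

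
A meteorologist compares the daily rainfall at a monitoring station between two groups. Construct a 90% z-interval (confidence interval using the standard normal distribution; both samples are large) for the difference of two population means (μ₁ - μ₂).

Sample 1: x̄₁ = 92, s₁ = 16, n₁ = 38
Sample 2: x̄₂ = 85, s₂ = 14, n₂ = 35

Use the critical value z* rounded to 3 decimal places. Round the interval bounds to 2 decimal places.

Both samples are large (n₁ = 38 ≥ 30, n₂ = 35 ≥ 30), so a z-interval for the difference of means applies.

Point estimate: x̄₁ - x̄₂ = 92 - 85 = 7

Standard error: SE = √(s₁²/n₁ + s₂²/n₂)
= √(16²/38 + 14²/35)
= √(6.736842 + 5.600000)
= 3.512384

For 90% confidence, z* = 1.645 (from standard normal table)
Margin of error: E = z* × SE = 1.645 × 3.512384 = 5.7779

Z-interval: (x̄₁ - x̄₂) ± E = 7 ± 5.7779 = (1.2221, 12.7779)

Rounded to 2 decimal places:

(1.22, 12.78)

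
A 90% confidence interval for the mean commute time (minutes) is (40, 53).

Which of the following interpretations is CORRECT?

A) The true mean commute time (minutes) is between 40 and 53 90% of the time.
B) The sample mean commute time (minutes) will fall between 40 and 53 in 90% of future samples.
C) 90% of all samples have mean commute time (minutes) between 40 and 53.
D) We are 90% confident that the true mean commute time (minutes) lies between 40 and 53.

A confidence interval represents our confidence in the procedure, not a probability statement about the parameter.

Key concept: If we repeated this sampling process many times and computed a 90% CI each time, about 90% of those intervals would contain the true population parameter.

For this specific interval (40, 53):
- Midpoint (point estimate): 46.5
- Margin of error: 6.5

The correct interpretation is the one stating confidence that the true parameter lies in the interval — option D.

D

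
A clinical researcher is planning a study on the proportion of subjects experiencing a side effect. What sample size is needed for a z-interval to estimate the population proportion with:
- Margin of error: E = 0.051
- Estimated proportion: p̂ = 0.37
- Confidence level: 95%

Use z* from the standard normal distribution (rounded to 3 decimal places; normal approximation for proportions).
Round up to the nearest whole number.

Using z* for proportion z-interval (normal approximation).

For 95% confidence, z* = 1.96 (from standard normal table)

Sample size formula for proportion z-interval: n = z*²p̂(1-p̂)/E²

n = 1.96² × 0.37 × 0.63 / 0.051²
  = 3.8416 × 0.2331 / 0.002601
  = 344.2818

Round up to the nearest whole number: n = 345

345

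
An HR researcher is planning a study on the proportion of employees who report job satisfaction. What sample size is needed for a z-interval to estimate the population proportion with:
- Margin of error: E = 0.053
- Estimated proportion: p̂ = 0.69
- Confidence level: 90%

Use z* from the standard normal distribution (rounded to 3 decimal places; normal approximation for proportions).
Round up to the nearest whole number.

Using z* for proportion z-interval (normal approximation).

For 90% confidence, z* = 1.645 (from standard normal table)

Sample size formula for proportion z-interval: n = z*²p̂(1-p̂)/E²

n = 1.645² × 0.69 × 0.31 / 0.053²
  = 2.706025 × 0.2139 / 0.002809
  = 206.0586

Round up to the nearest whole number: n = 207

207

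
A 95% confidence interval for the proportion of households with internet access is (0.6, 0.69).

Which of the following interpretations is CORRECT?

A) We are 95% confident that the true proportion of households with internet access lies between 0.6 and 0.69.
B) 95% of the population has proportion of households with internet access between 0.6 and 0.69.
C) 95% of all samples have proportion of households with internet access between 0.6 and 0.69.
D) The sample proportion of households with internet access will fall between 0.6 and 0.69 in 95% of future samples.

A confidence interval represents our confidence in the procedure, not a probability statement about the parameter.

Key concept: If we repeated this sampling process many times and computed a 95% CI each time, about 95% of those intervals would contain the true population parameter.

For this specific interval (0.6, 0.69):
- Midpoint (point estimate): 0.645
- Margin of error: 0.045

The correct interpretation is the one stating confidence that the true parameter lies in the interval — option A.

A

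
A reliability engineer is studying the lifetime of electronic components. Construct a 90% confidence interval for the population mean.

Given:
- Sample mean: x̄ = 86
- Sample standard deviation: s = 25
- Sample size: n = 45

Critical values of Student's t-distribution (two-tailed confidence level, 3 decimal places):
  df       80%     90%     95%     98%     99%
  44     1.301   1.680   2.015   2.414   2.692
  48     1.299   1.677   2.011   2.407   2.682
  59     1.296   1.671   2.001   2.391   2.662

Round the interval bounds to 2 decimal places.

The population standard deviation σ is unknown (only the sample standard deviation s is given), so use a t-interval with df = n - 1 = 45 - 1 = 44.

For 90% confidence with df = 44, t* = 1.680 (from t-table)

Standard error: SE = s/√n = 25/√45 = 3.726780

Margin of error: E = t* × SE = 1.680 × 3.726780 = 6.2610

T-interval: x̄ ± E = 86 ± 6.2610 = (79.7390, 92.2610)

Rounded to 2 decimal places:

(79.74, 92.26)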